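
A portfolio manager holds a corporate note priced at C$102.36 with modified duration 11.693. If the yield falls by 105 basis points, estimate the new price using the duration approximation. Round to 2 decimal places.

C$114.93

Duration approximation: ΔP/P ≈ -D_mod · Δy = -11.693 × (-0.0105) = +0.1227765.
New price ≈ 102.36 × (1 + 0.1227765) = 114.92740254.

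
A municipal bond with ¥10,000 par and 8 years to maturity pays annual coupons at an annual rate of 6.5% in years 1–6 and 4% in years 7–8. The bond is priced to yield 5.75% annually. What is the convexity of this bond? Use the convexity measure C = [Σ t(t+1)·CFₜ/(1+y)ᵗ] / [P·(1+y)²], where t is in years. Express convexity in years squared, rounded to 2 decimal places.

48.48

With y = 0.0575:
  t   CF        PV=CF/(1+0.0575)^t    t·PV        t(t+1)·PV
  1       650.00       614.6572       614.6572       1,229.3144
  2       650.00       581.2361     1,162.4723       3,487.4168
  3       650.00       549.6323     1,648.8968       6,595.5873
  4       650.00       519.7468     2,078.9873      10,394.9367
  5       650.00       491.4864     2,457.4318      14,744.5910
  6       650.00       464.7625     2,788.5751      19,520.0260
  7       400.00       270.4565     1,893.1952      15,145.5618
  8    10,400.00     6,649.5205    53,196.1642     478,765.4778
  Σ                 10,141.4983    65,840.3800     549,882.9118
P = 10,141.4983.
Convexity = Σ t(t+1)·PV / [P·(1+y)²] = 549,882.9118 / (10,141.4983 × 1.118306) = 48.48499.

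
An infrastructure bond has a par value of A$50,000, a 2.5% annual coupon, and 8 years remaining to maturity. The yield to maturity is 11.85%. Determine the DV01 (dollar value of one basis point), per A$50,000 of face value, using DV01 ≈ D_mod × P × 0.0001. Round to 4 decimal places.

A$16.7871

Periodic yield y = 0.1185.
  t   CF        PV=CF/(1+0.1185)^t    t·PV
  1     1,250.00     1,117.5682     1,117.5682
  2     1,250.00       999.1669     1,998.3338
  3     1,250.00       893.3097     2,679.9291
  4     1,250.00       798.6676     3,194.6703
  5     1,250.00       714.0524     3,570.2619
  6     1,250.00       638.4018     3,830.4106
  7     1,250.00       570.7660     3,995.3620
  8    51,250.00    20,922.1332   167,377.0654
  Σ                 26,654.0657   187,763.6013
P = 26,654.0657; D_Mac = 7.04446 yrs; D_mod = 6.29813 yrs.
DV01 ≈ 6.29813 × 26,654.0657 × 0.0001 = 16.787090.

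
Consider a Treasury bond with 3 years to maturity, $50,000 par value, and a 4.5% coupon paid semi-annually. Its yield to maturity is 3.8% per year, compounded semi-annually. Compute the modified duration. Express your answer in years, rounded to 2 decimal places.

2.79 years

Periodic yield y = 0.019. First find Macaulay duration:
  t   CF        PV=CF/(1+0.019)^t    t·PV
  1     1,125.00     1,104.0236     1,104.0236
  2     1,125.00     1,083.4382     2,166.8765
  3     1,125.00     1,063.2367     3,189.7102
  4     1,125.00     1,043.4119     4,173.6476
  5     1,125.00     1,023.9567     5,119.7836
  6    51,125.00    45,665.5000   273,992.9999
  Σ                 50,983.5671   289,747.0413
P = 50,983.5671; Macaulay duration = 289,747.0413 / 50,983.5671 = 5.68315 half-year periods = 2.84157 years.
Modified duration = D_Mac / (1 + y) = 2.84157 / 1.019 = 2.78859 years.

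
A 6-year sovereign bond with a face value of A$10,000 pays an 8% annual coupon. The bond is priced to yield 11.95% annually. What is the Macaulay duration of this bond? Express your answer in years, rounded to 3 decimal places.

Periodic yield y = 0.1195. Discount each cash flow and weight by its year:
  t   CF        PV=CF/(1+0.1195)^t    t·PV
  1       800.00       714.6047       714.6047
  2       800.00       638.3249     1,276.6498
  3       800.00       570.1875     1,710.5625
  4       800.00       509.3234     2,037.2934
  5       800.00       454.9561     2,274.7805
  6    10,800.00     5,486.2952    32,917.7709
  Σ                  8,373.6918    40,931.6619
Price P = Σ PV = 8,373.6918.
Macaulay duration = Σ(t·PV) / P = 40,931.6619 / 8,373.6918 = 4.88813 years.

4.888 years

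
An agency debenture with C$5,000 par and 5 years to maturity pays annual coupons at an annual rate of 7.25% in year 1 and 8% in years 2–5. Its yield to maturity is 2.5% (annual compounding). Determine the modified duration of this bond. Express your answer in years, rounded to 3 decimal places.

Periodic yield y = 0.025. First find Macaulay duration:
  t   CF        PV=CF/(1+0.025)^t    t·PV
  1       362.50       353.6585       353.6585
  2       400.00       380.7258       761.4515
  3       400.00       371.4398     1,114.3193
  4       400.00       362.3803     1,449.5210
  5     5,400.00     4,772.8132    23,864.0658
  Σ                  6,241.0175    27,543.0161
P = 6,241.0175; Macaulay duration = 27,543.0161 / 6,241.0175 = 4.41323 years.
Modified duration = D_Mac / (1 + y) = 4.41323 / 1.025 = 4.30559 years.

4.306 years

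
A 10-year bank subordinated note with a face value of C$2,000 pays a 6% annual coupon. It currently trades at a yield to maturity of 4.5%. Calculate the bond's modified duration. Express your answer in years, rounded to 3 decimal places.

Periodic yield y = 0.045. First find Macaulay duration:
  t   CF        PV=CF/(1+0.045)^t    t·PV
  1       120.00       114.8325       114.8325
  2       120.00       109.8876       219.7752
  3       120.00       105.1556       315.4668
  4       120.00       100.6274       402.5094
  5       120.00        96.2941       481.4706
  6       120.00        92.1475       552.8849
  7       120.00        88.1794       617.2559
  8       120.00        84.3822       675.0577
  9       120.00        80.7485       726.7368
  10    2,120.00     1,365.1267    13,651.2669
  Σ                  2,237.3815    17,757.2568
P = 2,237.3815; Macaulay duration = 17,757.2568 / 2,237.3815 = 7.93662 years.
Modified duration = D_Mac / (1 + y) = 7.93662 / 1.045 = 7.59486 years.

7.595 years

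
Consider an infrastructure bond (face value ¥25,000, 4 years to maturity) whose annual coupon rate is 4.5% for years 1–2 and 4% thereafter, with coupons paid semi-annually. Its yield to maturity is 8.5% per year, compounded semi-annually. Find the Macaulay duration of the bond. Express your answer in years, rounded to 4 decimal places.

3.6824 years

Periodic yield y = 0.0425. Discount each cash flow and weight by its period:
  t   CF        PV=CF/(1+0.0425)^t    t·PV
  1       562.50       539.5683       539.5683
  2       562.50       517.5716     1,035.1431
  3       562.50       496.4715     1,489.4145
  4       562.50       476.2317     1,904.9267
  5       500.00       406.0595     2,030.2975
  6       500.00       389.5055     2,337.0332
  7       500.00       373.6264     2,615.3848
  8    25,500.00    18,278.1262   146,225.0095
  Σ                 21,477.1607   158,176.7777
Price P = Σ PV = 21,477.1607.
Macaulay duration = Σ(t·PV) / P = 158,176.7777 / 21,477.1607 = 7.36488 half-year periods.
In years: 7.36488 / 2 = 3.68244 years.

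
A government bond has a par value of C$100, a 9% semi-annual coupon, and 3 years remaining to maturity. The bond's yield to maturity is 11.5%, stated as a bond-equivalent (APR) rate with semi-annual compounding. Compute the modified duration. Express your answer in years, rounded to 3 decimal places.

Periodic yield y = 0.0575. First find Macaulay duration:
  t   CF        PV=CF/(1+0.0575)^t    t·PV
  1         4.50         4.2553         4.2553
  2         4.50         4.0239         8.0479
  3         4.50         3.8051        11.4154
  4         4.50         3.5982        14.3930
  5         4.50         3.4026        17.0130
  6       104.50        74.7195       448.3171
  Σ                     93.8048       503.4417
P = 93.8048; Macaulay duration = 503.4417 / 93.8048 = 5.36691 half-year periods = 2.68345 years.
Modified duration = D_Mac / (1 + y) = 2.68345 / 1.0575 = 2.53755 years.

2.538 years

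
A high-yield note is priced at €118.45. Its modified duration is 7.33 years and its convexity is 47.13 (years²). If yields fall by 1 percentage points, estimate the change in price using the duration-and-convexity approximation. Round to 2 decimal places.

Duration effect: -D_mod·Δy = -7.33 × (-0.01) = +0.073300
Convexity effect: ½·C·(Δy)² = 0.5 × 47.13 × (-0.01)² = +0.0023565
ΔP/P ≈ +0.073300 + 0.0023565 = +0.0756565
ΔP ≈ 118.45 × (+0.0756565) = +8.961512425.

+€8.96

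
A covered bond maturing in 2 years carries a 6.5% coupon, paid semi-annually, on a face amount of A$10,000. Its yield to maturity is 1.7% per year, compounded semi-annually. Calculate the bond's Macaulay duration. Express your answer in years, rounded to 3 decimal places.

Periodic yield y = 0.0085. Discount each cash flow and weight by its period:
  t   CF        PV=CF/(1+0.0085)^t    t·PV
  1       325.00       322.2608       322.2608
  2       325.00       319.5447       639.0893
  3       325.00       316.8514       950.5543
  4    10,325.00     9,981.2849    39,925.1394
  Σ                 10,939.9417    41,837.0438
Price P = Σ PV = 10,939.9417.
Macaulay duration = Σ(t·PV) / P = 41,837.0438 / 10,939.9417 = 3.82425 half-year periods.
In years: 3.82425 / 2 = 1.91212 years.

1.912 years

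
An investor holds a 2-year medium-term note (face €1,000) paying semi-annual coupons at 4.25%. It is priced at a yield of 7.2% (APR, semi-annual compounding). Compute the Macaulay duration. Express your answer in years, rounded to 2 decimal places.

Periodic yield y = 0.036. Discount each cash flow and weight by its period:
  t   CF        PV=CF/(1+0.036)^t    t·PV
  1        21.25        20.5116        20.5116
  2        21.25        19.7988        39.5977
  3        21.25        19.1108        57.3325
  4     1,021.25       886.5292     3,546.1168
  Σ                    945.9505     3,663.5586
Price P = Σ PV = 945.9505.
Macaulay duration = Σ(t·PV) / P = 3,663.5586 / 945.9505 = 3.87289 half-year periods.
In years: 3.87289 / 2 = 1.93644 years.

1.94 years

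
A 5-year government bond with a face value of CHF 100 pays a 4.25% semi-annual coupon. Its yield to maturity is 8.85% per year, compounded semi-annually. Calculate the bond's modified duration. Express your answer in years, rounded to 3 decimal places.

Periodic yield y = 0.04425. First find Macaulay duration:
  t   CF        PV=CF/(1+0.04425)^t    t·PV
  1        2.125         2.0350         2.0350
  2        2.125         1.9487         3.8974
  3        2.125         1.8661         5.5984
  4        2.125         1.7871         7.1483
  5        2.125         1.7113         8.5567
  6        2.125         1.6388         9.8329
  7        2.125         1.5694        10.9856
  8        2.125         1.5029        12.0230
  9        2.125         1.4392        12.9527
  10     102.125        66.2350       662.3495
  Σ                     81.7335       735.3796
P = 81.7335; Macaulay duration = 735.3796 / 81.7335 = 8.99729 half-year periods = 4.49865 years.
Modified duration = D_Mac / (1 + y) = 4.49865 / 1.04425 = 4.30802 years.

4.308 years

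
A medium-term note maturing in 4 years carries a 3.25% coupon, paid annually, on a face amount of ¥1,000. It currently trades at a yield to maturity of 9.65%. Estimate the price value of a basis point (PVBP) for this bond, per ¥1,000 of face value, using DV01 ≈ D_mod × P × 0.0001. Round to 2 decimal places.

¥0.27

Periodic yield y = 0.0965.
  t   CF        PV=CF/(1+0.0965)^t    t·PV
  1        32.50        29.6398        29.6398
  2        32.50        27.0312        54.0625
  3        32.50        24.6523        73.9569
  4     1,032.50       714.2587     2,857.0347
  Σ                    795.5820     3,014.6938
P = 795.5820; D_Mac = 3.78929 yrs; D_mod = 3.45581 yrs.
DV01 ≈ 3.45581 × 795.5820 × 0.0001 = 0.274938.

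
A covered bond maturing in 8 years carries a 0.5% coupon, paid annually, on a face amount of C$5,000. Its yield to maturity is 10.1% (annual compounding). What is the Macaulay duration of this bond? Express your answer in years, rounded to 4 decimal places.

7.7829 years

Periodic yield y = 0.101. Discount each cash flow and weight by its year:
  t   CF        PV=CF/(1+0.101)^t    t·PV
  1        25.00        22.7066        22.7066
  2        25.00        20.6236        41.2473
  3        25.00        18.7317        56.1952
  4        25.00        17.0134        68.0535
  5        25.00        15.4527        77.2633
  6        25.00        14.0351        84.2107
  7        25.00        12.7476        89.2333
  8     5,025.00     2,327.2204    18,617.7632
  Σ                  2,448.5312    19,056.6731
Price P = Σ PV = 2,448.5312.
Macaulay duration = Σ(t·PV) / P = 19,056.6731 / 2,448.5312 = 7.78290 years.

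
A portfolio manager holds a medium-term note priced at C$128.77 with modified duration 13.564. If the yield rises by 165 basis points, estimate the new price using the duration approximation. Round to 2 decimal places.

C$99.95

Duration approximation: ΔP/P ≈ -D_mod · Δy = -13.564 × (+0.0165) = -0.223806.
New price ≈ 128.77 × (1 - 0.223806) = 99.95050138.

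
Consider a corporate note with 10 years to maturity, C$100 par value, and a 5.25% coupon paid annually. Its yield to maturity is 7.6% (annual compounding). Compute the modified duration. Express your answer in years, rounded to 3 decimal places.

7.269 years

Periodic yield y = 0.076. First find Macaulay duration:
  t   CF        PV=CF/(1+0.076)^t    t·PV
  1         5.25         4.8792         4.8792
  2         5.25         4.5346         9.0691
  3         5.25         4.2143        12.6428
  4         5.25         3.9166        15.6664
  5         5.25         3.6400        18.1999
  6         5.25         3.3829        20.2972
  7         5.25         3.1439        22.0075
  8         5.25         2.9219        23.3750
  9         5.25         2.7155        24.4394
  10      105.25        50.5940       505.9404
  Σ                     83.9428       656.5170
P = 83.9428; Macaulay duration = 656.5170 / 83.9428 = 7.82100 years.
Modified duration = D_Mac / (1 + y) = 7.82100 / 1.076 = 7.26859 years.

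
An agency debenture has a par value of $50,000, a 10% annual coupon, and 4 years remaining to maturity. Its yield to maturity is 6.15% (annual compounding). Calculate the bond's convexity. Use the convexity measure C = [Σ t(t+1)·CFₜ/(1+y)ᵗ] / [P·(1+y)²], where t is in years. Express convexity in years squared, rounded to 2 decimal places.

With y = 0.0615:
  t   CF        PV=CF/(1+0.0615)^t    t·PV        t(t+1)·PV
  1     5,000.00     4,710.3156     4,710.3156       9,420.6312
  2     5,000.00     4,437.4146     8,874.8292      26,624.4876
  3     5,000.00     4,180.3246    12,540.9739      50,163.8955
  4    55,000.00    43,319.4262   173,277.7048     866,388.5241
  Σ                 56,647.4810   199,403.8235     952,597.5384
P = 56,647.4810.
Convexity = Σ t(t+1)·PV / [P·(1+y)²] = 952,597.5384 / (56,647.4810 × 1.126782) = 14.92412.

14.92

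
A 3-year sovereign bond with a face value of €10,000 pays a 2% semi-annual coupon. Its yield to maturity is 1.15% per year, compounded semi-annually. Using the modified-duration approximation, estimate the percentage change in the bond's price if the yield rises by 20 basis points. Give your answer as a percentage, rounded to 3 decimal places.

-0.582%

Periodic yield y = 0.00575. Modified duration first:
  t   CF        PV=CF/(1+0.00575)^t    t·PV
  1       100.00        99.4283        99.4283
  2       100.00        98.8598       197.7197
  3       100.00        98.2946       294.8839
  4       100.00        97.7327       390.9307
  5       100.00        97.1739       485.8697
  6    10,100.00     9,758.4564    58,550.7384
  Σ                 10,249.9458    60,019.5708
P = 10,249.9458; D_Mac = 5.85560 half-year periods = 2.92780 yrs; D_mod = 2.92780/(1+0.00575) = 2.91106 yrs.
ΔP/P ≈ -D_mod · Δy = -2.91106 × (+0.002) = -0.005822 = -0.5822%.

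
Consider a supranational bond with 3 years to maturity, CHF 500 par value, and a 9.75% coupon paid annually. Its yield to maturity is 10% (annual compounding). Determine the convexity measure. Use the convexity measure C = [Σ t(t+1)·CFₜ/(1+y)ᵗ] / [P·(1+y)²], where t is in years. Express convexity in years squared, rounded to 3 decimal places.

8.778

With y = 0.1:
  t   CF        PV=CF/(1+0.1)^t    t·PV        t(t+1)·PV
  1        48.75        44.3182        44.3182          88.6364
  2        48.75        40.2893        80.5785         241.7355
  3       548.75       412.2840     1,236.8520       4,947.4080
  Σ                    496.8914     1,361.7487       5,277.7799
P = 496.8914.
Convexity = Σ t(t+1)·PV / [P·(1+y)²] = 5,277.7799 / (496.8914 × 1.210000) = 8.77818.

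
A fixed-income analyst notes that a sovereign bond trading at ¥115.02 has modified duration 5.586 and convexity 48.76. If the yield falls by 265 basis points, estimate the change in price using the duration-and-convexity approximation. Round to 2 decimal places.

+¥19.00

Duration effect: -D_mod·Δy = -5.586 × (-0.0265) = +0.148029
Convexity effect: ½·C·(Δy)² = 0.5 × 48.76 × (-0.0265)² = +0.017120855
ΔP/P ≈ +0.148029 + 0.017120855 = +0.165149855
ΔP ≈ 115.02 × (+0.165149855) = +18.9955363221.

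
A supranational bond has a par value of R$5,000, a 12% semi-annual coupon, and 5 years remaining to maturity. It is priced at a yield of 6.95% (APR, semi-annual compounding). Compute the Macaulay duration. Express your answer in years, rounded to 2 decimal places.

4.01 years

Periodic yield y = 0.03475. Discount each cash flow and weight by its period:
  t   CF        PV=CF/(1+0.03475)^t    t·PV
  1       300.00       289.9251       289.9251
  2       300.00       280.1886       560.3771
  3       300.00       270.7790       812.3369
  4       300.00       261.6854     1,046.7417
  5       300.00       252.8972     1,264.4862
  6       300.00       244.4042     1,466.4251
  7       300.00       236.1964     1,653.3746
  8       300.00       228.2642     1,826.1135
  9       300.00       220.5984     1,985.3855
  10    5,300.00     3,766.3573    37,663.5731
  Σ                  6,051.2957    48,568.7388
Price P = Σ PV = 6,051.2957.
Macaulay duration = Σ(t·PV) / P = 48,568.7388 / 6,051.2957 = 8.02617 half-year periods.
In years: 8.02617 / 2 = 4.01309 years.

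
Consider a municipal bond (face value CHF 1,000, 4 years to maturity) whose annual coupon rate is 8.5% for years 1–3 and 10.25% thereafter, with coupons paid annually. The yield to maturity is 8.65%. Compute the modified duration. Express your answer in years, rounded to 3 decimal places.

Periodic yield y = 0.0865. First find Macaulay duration:
  t   CF        PV=CF/(1+0.0865)^t    t·PV
  1        85.00        78.2329        78.2329
  2        85.00        72.0045       144.0089
  3        85.00        66.2719       198.8158
  4     1,102.50       791.1515     3,164.6061
  Σ                  1,007.6608     3,585.6638
P = 1,007.6608; Macaulay duration = 3,585.6638 / 1,007.6608 = 3.55840 years.
Modified duration = D_Mac / (1 + y) = 3.55840 / 1.0865 = 3.27511 years.

3.275 years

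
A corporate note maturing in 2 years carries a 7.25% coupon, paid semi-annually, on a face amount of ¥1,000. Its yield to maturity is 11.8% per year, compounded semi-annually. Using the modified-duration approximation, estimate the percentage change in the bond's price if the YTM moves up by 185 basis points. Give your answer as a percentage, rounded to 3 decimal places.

Periodic yield y = 0.059. Modified duration first:
  t   CF        PV=CF/(1+0.059)^t    t·PV
  1        36.25        34.2304        34.2304
  2        36.25        32.3233        64.6467
  3        36.25        30.5225        91.5675
  4     1,036.25       823.9118     3,295.6471
  Σ                    920.9880     3,486.0916
P = 920.9880; D_Mac = 3.78517 half-year periods = 1.89258 yrs; D_mod = 1.89258/(1+0.059) = 1.78714 yrs.
ΔP/P ≈ -D_mod · Δy = -1.78714 × (+0.0185) = -0.033062 = -3.3062%.

-3.306%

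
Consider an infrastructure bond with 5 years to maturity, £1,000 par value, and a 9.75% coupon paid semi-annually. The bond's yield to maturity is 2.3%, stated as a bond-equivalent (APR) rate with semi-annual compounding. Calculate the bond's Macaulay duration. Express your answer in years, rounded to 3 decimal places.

Periodic yield y = 0.0115. Discount each cash flow and weight by its period:
  t   CF        PV=CF/(1+0.0115)^t    t·PV
  1        48.75        48.1957        48.1957
  2        48.75        47.6478        95.2956
  3        48.75        47.1061       141.3182
  4        48.75        46.5705       186.2821
  5        48.75        46.0410       230.2052
  6        48.75        45.5176       273.1056
  7        48.75        45.0001       315.0007
  8        48.75        44.4885       355.9078
  9        48.75        43.9827       395.8441
  10    1,048.75       935.4339     9,354.3390
  Σ                  1,349.9839    11,395.4939
Price P = Σ PV = 1,349.9839.
Macaulay duration = Σ(t·PV) / P = 11,395.4939 / 1,349.9839 = 8.44121 half-year periods.
In years: 8.44121 / 2 = 4.22060 years.

4.221 years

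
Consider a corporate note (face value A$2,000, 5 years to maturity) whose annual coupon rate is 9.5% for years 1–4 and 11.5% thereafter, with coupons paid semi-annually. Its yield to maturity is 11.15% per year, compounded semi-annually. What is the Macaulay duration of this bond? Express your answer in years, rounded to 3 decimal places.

Periodic yield y = 0.05575. Discount each cash flow and weight by its period:
  t   CF        PV=CF/(1+0.05575)^t    t·PV
  1        95.00        89.9834        89.9834
  2        95.00        85.2318       170.4635
  3        95.00        80.7310       242.1930
  4        95.00        76.4679       305.8717
  5        95.00        72.4299       362.1497
  6        95.00        68.6052       411.6312
  7        95.00        64.9824       454.8770
  8        95.00        61.5510       492.4077
  9       115.00        70.5745       635.1708
  10    2,115.00     1,229.4177    12,294.1773
  Σ                  1,899.9749    15,458.9254
Price P = Σ PV = 1,899.9749.
Macaulay duration = Σ(t·PV) / P = 15,458.9254 / 1,899.9749 = 8.13638 half-year periods.
In years: 8.13638 / 2 = 4.06819 years.

4.068 years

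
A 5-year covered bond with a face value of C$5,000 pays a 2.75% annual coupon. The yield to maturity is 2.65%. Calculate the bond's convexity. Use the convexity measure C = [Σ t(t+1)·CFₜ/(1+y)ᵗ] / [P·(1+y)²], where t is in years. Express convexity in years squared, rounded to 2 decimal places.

With y = 0.0265:
  t   CF        PV=CF/(1+0.0265)^t    t·PV        t(t+1)·PV
  1       137.50       133.9503       133.9503         267.9006
  2       137.50       130.4923       260.9845         782.9536
  3       137.50       127.1235       381.3705       1,525.4820
  4       137.50       123.8417       495.3668       2,476.8339
  5     5,137.50     4,507.7214    22,538.6070     135,231.6419
  Σ                  5,023.1292    23,810.2791     140,284.8120
P = 5,023.1292.
Convexity = Σ t(t+1)·PV / [P·(1+y)²] = 140,284.8120 / (5,023.1292 × 1.053702) = 26.50443.

26.50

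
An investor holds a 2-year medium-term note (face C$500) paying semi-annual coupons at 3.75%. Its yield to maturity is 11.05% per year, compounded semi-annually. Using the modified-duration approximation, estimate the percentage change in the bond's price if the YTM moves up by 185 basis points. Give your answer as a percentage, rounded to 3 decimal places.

-3.403%

Periodic yield y = 0.05525. Modified duration first:
  t   CF        PV=CF/(1+0.05525)^t    t·PV
  1        9.375         8.8842         8.8842
  2        9.375         8.4190        16.8380
  3        9.375         7.9782        23.9346
  4      509.375       410.7865     1,643.1461
  Σ                    436.0679     1,692.8028
P = 436.0679; D_Mac = 3.88197 half-year periods = 1.94099 yrs; D_mod = 1.94099/(1+0.05525) = 1.83936 yrs.
ΔP/P ≈ -D_mod · Δy = -1.83936 × (+0.0185) = -0.034028 = -3.4028%.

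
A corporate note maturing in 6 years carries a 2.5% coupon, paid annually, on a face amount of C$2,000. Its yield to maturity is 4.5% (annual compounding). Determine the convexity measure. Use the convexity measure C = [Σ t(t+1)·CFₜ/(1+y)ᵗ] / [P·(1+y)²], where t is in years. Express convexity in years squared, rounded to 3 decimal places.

With y = 0.045:
  t   CF        PV=CF/(1+0.045)^t    t·PV        t(t+1)·PV
  1        50.00        47.8469        47.8469          95.6938
  2        50.00        45.7865        91.5730         274.7190
  3        50.00        43.8148       131.4445         525.7780
  4        50.00        41.9281       167.7123         838.5613
  5        50.00        40.1226       200.6128       1,203.6766
  6     2,050.00     1,574.1863     9,445.1176      66,115.8231
  Σ                  1,793.6851    10,084.3070      69,054.2517
P = 1,793.6851.
Convexity = Σ t(t+1)·PV / [P·(1+y)²] = 69,054.2517 / (1,793.6851 × 1.092025) = 35.25426.

35.254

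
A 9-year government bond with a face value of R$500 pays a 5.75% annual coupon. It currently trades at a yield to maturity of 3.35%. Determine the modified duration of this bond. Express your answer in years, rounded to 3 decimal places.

7.189 years

Periodic yield y = 0.0335. First find Macaulay duration:
  t   CF        PV=CF/(1+0.0335)^t    t·PV
  1        28.75        27.8181        27.8181
  2        28.75        26.9164        53.8328
  3        28.75        26.0439        78.1318
  4        28.75        25.1997       100.7989
  5        28.75        24.3829       121.9145
  6        28.75        23.5926       141.5553
  7        28.75        22.8278       159.7948
  8        28.75        22.0879       176.7030
  9       528.75       393.0575     3,537.5172
  Σ                    591.9268     4,398.0664
P = 591.9268; Macaulay duration = 4,398.0664 / 591.9268 = 7.43009 years.
Modified duration = D_Mac / (1 + y) = 7.43009 / 1.0335 = 7.18925 years.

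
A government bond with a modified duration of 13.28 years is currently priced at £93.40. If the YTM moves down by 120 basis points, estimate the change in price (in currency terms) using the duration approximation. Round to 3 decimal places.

+£14.884

Duration approximation: ΔP/P ≈ -D_mod · Δy = -13.28 × (-0.012) = +0.159360.
ΔP ≈ 93.40 × (+0.159360) = +14.884224.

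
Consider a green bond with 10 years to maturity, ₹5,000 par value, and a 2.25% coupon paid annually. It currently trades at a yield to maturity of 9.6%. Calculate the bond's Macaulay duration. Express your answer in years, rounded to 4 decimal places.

Periodic yield y = 0.096. Discount each cash flow and weight by its year:
  t   CF        PV=CF/(1+0.096)^t    t·PV
  1       112.50       102.6460       102.6460
  2       112.50        93.6551       187.3102
  3       112.50        85.4517       256.3552
  4       112.50        77.9669       311.8676
  5       112.50        71.1377       355.6884
  6       112.50        64.9067       389.4399
  7       112.50        59.2214       414.5498
  8       112.50        54.0341       432.2730
  9       112.50        49.3012       443.7108
  10    5,112.50     2,044.2207    20,442.2069
  Σ                  2,702.5415    23,336.0478
Price P = Σ PV = 2,702.5415.
Macaulay duration = Σ(t·PV) / P = 23,336.0478 / 2,702.5415 = 8.63485 years.

8.6349 years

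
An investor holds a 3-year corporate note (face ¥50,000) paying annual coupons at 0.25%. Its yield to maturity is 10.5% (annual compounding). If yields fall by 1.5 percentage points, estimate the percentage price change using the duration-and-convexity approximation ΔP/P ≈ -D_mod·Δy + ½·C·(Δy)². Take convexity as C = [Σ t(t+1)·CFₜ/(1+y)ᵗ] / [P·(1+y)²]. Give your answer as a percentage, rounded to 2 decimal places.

+4.17%

With y = 0.105:
  t   CF        PV=CF/(1+0.105)^t    t·PV        t(t+1)·PV
  1       125.00       113.1222       113.1222         226.2443
  2       125.00       102.3730       204.7460         614.2380
  3    50,125.00    37,150.7471   111,452.2412     445,808.9649
  Σ                 37,366.2423   111,770.1094     446,649.4473
P = 37,366.2423; D_Mac = 2.99121 yrs; D_mod = 2.70697 yrs; C = 9.78955.
Duration effect: -2.70697 × (-0.015) = +0.040605
Convexity effect: 0.5 × 9.78955 × (-0.015)² = +0.0011013
ΔP/P ≈ +0.040605 + 0.0011013 = +0.041706 = +4.1706%.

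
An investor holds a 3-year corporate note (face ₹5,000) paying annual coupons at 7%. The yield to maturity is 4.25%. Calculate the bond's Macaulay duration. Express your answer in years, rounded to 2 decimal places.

Periodic yield y = 0.0425. Discount each cash flow and weight by its year:
  t   CF        PV=CF/(1+0.0425)^t    t·PV
  1       350.00       335.7314       335.7314
  2       350.00       322.0445       644.0890
  3     5,350.00     4,721.9957    14,165.9872
  Σ                  5,379.7717    15,145.8077
Price P = Σ PV = 5,379.7717.
Macaulay duration = Σ(t·PV) / P = 15,145.8077 / 5,379.7717 = 2.81533 years.

2.82 years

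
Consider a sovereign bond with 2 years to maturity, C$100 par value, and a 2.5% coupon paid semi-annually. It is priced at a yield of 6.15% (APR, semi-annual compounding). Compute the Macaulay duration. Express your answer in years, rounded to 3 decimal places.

1.962 years

Periodic yield y = 0.03075. Discount each cash flow and weight by its period:
  t   CF        PV=CF/(1+0.03075)^t    t·PV
  1         1.25         1.2127         1.2127
  2         1.25         1.1765         2.3531
  3         1.25         1.1414         3.4243
  4       101.25        89.6978       358.7911
  Σ                     93.2284       365.7812
Price P = Σ PV = 93.2284.
Macaulay duration = Σ(t·PV) / P = 365.7812 / 93.2284 = 3.92349 half-year periods.
In years: 3.92349 / 2 = 1.96175 years.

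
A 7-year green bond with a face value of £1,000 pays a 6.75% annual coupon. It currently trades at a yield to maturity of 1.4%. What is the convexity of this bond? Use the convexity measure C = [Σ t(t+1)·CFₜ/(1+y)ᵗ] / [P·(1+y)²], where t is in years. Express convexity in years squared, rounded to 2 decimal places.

With y = 0.014:
  t   CF        PV=CF/(1+0.014)^t    t·PV        t(t+1)·PV
  1        67.50        66.5680        66.5680         133.1361
  2        67.50        65.6490       131.2979         393.8938
  3        67.50        64.7426       194.2277         776.9108
  4        67.50        63.8487       255.3947       1,276.9737
  5        67.50        62.9671       314.8357       1,889.0143
  6        67.50        62.0978       372.5867       2,608.1066
  7     1,067.50       968.5057     6,779.5402      54,236.3214
  Σ                  1,354.3789     8,114.4510      61,314.3567
P = 1,354.3789.
Convexity = Σ t(t+1)·PV / [P·(1+y)²] = 61,314.3567 / (1,354.3789 × 1.028196) = 44.02974.

44.03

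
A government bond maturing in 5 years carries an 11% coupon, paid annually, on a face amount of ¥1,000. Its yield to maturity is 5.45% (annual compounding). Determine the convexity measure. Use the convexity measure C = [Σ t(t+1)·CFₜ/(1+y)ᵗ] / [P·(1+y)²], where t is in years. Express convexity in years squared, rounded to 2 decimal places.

With y = 0.0545:
  t   CF        PV=CF/(1+0.0545)^t    t·PV        t(t+1)·PV
  1       110.00       104.3148       104.3148         208.6297
  2       110.00        98.9235       197.8470         593.5411
  3       110.00        93.8108       281.4325       1,125.7298
  4       110.00        88.9624       355.8495       1,779.2474
  5     1,110.00       851.3146     4,256.5728      25,539.4366
  Σ                  1,237.3261     5,196.0166      29,246.5846
P = 1,237.3261.
Convexity = Σ t(t+1)·PV / [P·(1+y)²] = 29,246.5846 / (1,237.3261 × 1.111970) = 21.25680.

21.26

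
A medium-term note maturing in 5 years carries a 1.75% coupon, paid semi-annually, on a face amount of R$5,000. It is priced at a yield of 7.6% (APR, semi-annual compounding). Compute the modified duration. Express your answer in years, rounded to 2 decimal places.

4.60 years

Periodic yield y = 0.038. First find Macaulay duration:
  t   CF        PV=CF/(1+0.038)^t    t·PV
  1        43.75        42.1484        42.1484
  2        43.75        40.6054        81.2107
  3        43.75        39.1188       117.3565
  4        43.75        37.6867       150.7470
  5        43.75        36.3071       181.5354
  6        43.75        34.9779       209.8675
  7        43.75        33.6974       235.8819
  8        43.75        32.4638       259.7103
  9        43.75        31.2753       281.4780
  10    5,043.75     3,473.6017    34,736.0169
  Σ                  3,801.8825    36,295.9525
P = 3,801.8825; Macaulay duration = 36,295.9525 / 3,801.8825 = 9.54684 half-year periods = 4.77342 years.
Modified duration = D_Mac / (1 + y) = 4.77342 / 1.038 = 4.59867 years.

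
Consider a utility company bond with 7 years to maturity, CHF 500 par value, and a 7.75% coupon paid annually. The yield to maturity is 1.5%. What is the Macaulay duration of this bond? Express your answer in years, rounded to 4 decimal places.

Periodic yield y = 0.015. Discount each cash flow and weight by its year:
  t   CF        PV=CF/(1+0.015)^t    t·PV
  1        38.75        38.1773        38.1773
  2        38.75        37.6131        75.2263
  3        38.75        37.0573       111.1719
  4        38.75        36.5096       146.0386
  5        38.75        35.9701       179.8504
  6        38.75        35.4385       212.6311
  7       538.75       485.4282     3,397.9973
  Σ                    706.1942     4,161.0928
Price P = Σ PV = 706.1942.
Macaulay duration = Σ(t·PV) / P = 4,161.0928 / 706.1942 = 5.89228 years.

5.8923 years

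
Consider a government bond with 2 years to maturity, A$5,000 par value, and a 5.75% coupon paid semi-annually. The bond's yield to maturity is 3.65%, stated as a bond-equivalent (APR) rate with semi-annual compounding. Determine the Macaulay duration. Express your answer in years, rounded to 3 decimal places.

1.920 years

Periodic yield y = 0.01825. Discount each cash flow and weight by its period:
  t   CF        PV=CF/(1+0.01825)^t    t·PV
  1       143.75       141.1736       141.1736
  2       143.75       138.6433       277.2867
  3       143.75       136.1584       408.4753
  4     5,143.75     4,784.7822    19,139.1290
  Σ                  5,200.7576    19,966.0646
Price P = Σ PV = 5,200.7576.
Macaulay duration = Σ(t·PV) / P = 19,966.0646 / 5,200.7576 = 3.83907 half-year periods.
In years: 3.83907 / 2 = 1.91953 years.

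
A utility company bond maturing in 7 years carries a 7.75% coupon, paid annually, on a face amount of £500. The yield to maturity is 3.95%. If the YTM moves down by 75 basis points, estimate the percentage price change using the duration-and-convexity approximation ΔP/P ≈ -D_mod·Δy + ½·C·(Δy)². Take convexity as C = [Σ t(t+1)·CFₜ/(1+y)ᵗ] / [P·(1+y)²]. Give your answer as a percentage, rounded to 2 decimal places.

+4.30%

With y = 0.0395:
  t   CF        PV=CF/(1+0.0395)^t    t·PV        t(t+1)·PV
  1        38.75        37.2775        37.2775          74.5551
  2        38.75        35.8610        71.7221         215.1662
  3        38.75        34.4983       103.4950         413.9801
  4        38.75        33.1874       132.7498         663.7488
  5        38.75        31.9263       159.6317         957.7904
  6        38.75        30.7132       184.2791       1,289.9534
  7       538.75       410.7862     2,875.5033      23,004.0263
  Σ                    614.2501     3,564.6585      26,619.2202
P = 614.2501; D_Mac = 5.80327 yrs; D_mod = 5.58275 yrs; C = 40.10524.
Duration effect: -5.58275 × (-0.0075) = +0.041871
Convexity effect: 0.5 × 40.10524 × (-0.0075)² = +0.0011280
ΔP/P ≈ +0.041871 + 0.0011280 = +0.042999 = +4.2999%.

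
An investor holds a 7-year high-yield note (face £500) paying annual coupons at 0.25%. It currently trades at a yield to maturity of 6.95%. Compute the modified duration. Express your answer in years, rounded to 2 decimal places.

Periodic yield y = 0.0695. First find Macaulay duration:
  t   CF        PV=CF/(1+0.0695)^t    t·PV
  1         1.25         1.1688         1.1688
  2         1.25         1.0928         2.1856
  3         1.25         1.0218         3.0654
  4         1.25         0.9554         3.8216
  5         1.25         0.8933         4.4666
  6         1.25         0.8353         5.0116
  7       501.25       313.1763     2,192.2340
  Σ                    319.1437     2,211.9536
P = 319.1437; Macaulay duration = 2,211.9536 / 319.1437 = 6.93090 years.
Modified duration = D_Mac / (1 + y) = 6.93090 / 1.0695 = 6.48051 years.

6.48 years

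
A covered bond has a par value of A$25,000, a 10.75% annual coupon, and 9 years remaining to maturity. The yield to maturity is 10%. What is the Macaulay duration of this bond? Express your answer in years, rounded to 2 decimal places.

6.25 years

Periodic yield y = 0.1. Discount each cash flow and weight by its year:
  t   CF        PV=CF/(1+0.1)^t    t·PV
  1     2,687.50     2,443.1818     2,443.1818
  2     2,687.50     2,221.0744     4,442.1488
  3     2,687.50     2,019.1585     6,057.4756
  4     2,687.50     1,835.5987     7,342.3946
  5     2,687.50     1,668.7261     8,343.6303
  6     2,687.50     1,517.0237     9,102.1421
  7     2,687.50     1,379.1124     9,653.7871
  8     2,687.50     1,253.7386    10,029.9087
  9    27,687.50    11,742.2028   105,679.8253
  Σ                 26,079.8170   163,094.4943
Price P = Σ PV = 26,079.8170.
Macaulay duration = Σ(t·PV) / P = 163,094.4943 / 26,079.8170 = 6.25367 years.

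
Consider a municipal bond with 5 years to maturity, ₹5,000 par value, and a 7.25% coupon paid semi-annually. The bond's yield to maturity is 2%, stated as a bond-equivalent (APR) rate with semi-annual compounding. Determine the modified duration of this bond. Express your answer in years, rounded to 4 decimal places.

4.3268 years

Periodic yield y = 0.01. First find Macaulay duration:
  t   CF        PV=CF/(1+0.01)^t    t·PV
  1       181.25       179.4554       179.4554
  2       181.25       177.6787       355.3573
  3       181.25       175.9195       527.7584
  4       181.25       174.1777       696.7107
  5       181.25       172.4532       862.2658
  6       181.25       170.7457     1,024.4742
  7       181.25       169.0551     1,183.3860
  8       181.25       167.3813     1,339.0507
  9       181.25       165.7241     1,491.5168
  10    5,181.25     4,690.5180    46,905.1803
  Σ                  6,243.1087    54,565.1558
P = 6,243.1087; Macaulay duration = 54,565.1558 / 6,243.1087 = 8.74006 half-year periods = 4.37003 years.
Modified duration = D_Mac / (1 + y) = 4.37003 / 1.01 = 4.32676 years.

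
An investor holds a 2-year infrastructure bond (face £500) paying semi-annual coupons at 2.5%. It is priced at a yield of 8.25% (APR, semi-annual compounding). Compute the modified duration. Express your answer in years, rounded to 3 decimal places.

1.883 years

Periodic yield y = 0.04125. First find Macaulay duration:
  t   CF        PV=CF/(1+0.04125)^t    t·PV
  1         6.25         6.0024         6.0024
  2         6.25         5.7646        11.5292
  3         6.25         5.5362        16.6087
  4       506.25       430.6704     1,722.6814
  Σ                    447.9736     1,756.8218
P = 447.9736; Macaulay duration = 1,756.8218 / 447.9736 = 3.92171 half-year periods = 1.96085 years.
Modified duration = D_Mac / (1 + y) = 1.96085 / 1.04125 = 1.88317 years.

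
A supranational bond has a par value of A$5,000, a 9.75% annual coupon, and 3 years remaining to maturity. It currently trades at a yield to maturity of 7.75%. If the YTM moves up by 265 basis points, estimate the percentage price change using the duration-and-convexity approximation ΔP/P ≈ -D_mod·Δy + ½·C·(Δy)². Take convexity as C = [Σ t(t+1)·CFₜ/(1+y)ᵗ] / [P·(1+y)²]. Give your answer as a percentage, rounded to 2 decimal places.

With y = 0.0775:
  t   CF        PV=CF/(1+0.0775)^t    t·PV        t(t+1)·PV
  1       487.50       452.4362       452.4362         904.8724
  2       487.50       419.8944       839.7888       2,519.3663
  3     5,487.50     4,386.5461    13,159.6383      52,638.5531
  Σ                  5,258.8767    14,451.8632      56,062.7917
P = 5,258.8767; D_Mac = 2.74809 yrs; D_mod = 2.55043 yrs; C = 9.18221.
Duration effect: -2.55043 × (+0.0265) = -0.067586
Convexity effect: 0.5 × 9.18221 × (0.0265)² = +0.0032241
ΔP/P ≈ -0.067586 + 0.0032241 = -0.064362 = -6.4362%.

-6.44%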